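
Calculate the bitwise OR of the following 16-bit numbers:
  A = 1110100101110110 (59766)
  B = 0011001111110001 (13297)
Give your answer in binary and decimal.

Apply | to each column (1 where either bit is 1):
  1110100101110110
| 0011001111110001
------------------
  1111101111110111

Answer: 1111101111110111 (64503)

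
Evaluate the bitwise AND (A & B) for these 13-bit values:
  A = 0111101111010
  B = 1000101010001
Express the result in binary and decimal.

Apply & to each column (1 only where both bits are 1):
  0111101111010
& 1000101010001
---------------
  0000101010000

Answer: 0000101010000 (336)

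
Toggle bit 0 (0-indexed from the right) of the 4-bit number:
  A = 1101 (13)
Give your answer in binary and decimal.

Mask = 1 << 0 = 0001
Bit 0 of A is 1; XOR with the mask flips it to 0.
  1101
^ 0001
------
  1100

Answer: 1100 (12)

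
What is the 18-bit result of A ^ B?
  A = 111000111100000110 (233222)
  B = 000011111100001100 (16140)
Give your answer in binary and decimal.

Apply ^ to each column (1 where bits differ):
  111000111100000110
^ 000011111100001100
--------------------
  111011000000001010

Answer: 111011000000001010 (241674)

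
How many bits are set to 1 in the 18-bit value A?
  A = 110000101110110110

110000101110110110
1-bits at positions (from bit 0 = LSB): 1, 2, 4, 5, 7, 8, 9, 11, 16, 17
Count = 10

Answer: 10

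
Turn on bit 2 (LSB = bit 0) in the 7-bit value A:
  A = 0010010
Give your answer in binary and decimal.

Mask = 1 << 2 = 0000100
Bit 2 of A is 0, so OR-ing with the mask flips it to 1.
  0010010
| 0000100
---------
  0010110

Answer: 0010110 (22)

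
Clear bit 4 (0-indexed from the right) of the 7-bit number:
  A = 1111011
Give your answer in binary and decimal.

Mask = ~(1 << 4) = 1101111
Bit 4 of A is 1, so AND-ing with the mask clears it to 0.
  1111011
& 1101111
---------
  1101011

Answer: 1101011 (107)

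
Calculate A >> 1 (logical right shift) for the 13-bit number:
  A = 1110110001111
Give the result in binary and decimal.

Logical shift right by 1: drop the bottom 1 bit(s), prepend 1 zero(s) on the left.
  1110110001111  ->  keep [111011000111], discard [1], prepend 0
= 0111011000111

Answer: 0111011000111 (3783)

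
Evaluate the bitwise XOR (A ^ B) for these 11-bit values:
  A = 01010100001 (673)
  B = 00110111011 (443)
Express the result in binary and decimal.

Apply ^ to each column (1 where bits differ):
  01010100001
^ 00110111011
-------------
  01100011010

Answer: 01100011010 (794)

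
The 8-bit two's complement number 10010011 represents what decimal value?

MSB is 1, so the value is negative. Find the magnitude:
1. Invert bits:  01101100
2. Add 1:        01101101  = 109
3. Apply sign:   -109

Answer: -109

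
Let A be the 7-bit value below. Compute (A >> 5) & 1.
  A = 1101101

Bit 5 is the 6th from the right.
  1101101
   ^
That bit is 1.

Answer: 1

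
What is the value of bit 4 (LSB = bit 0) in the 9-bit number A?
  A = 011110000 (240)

Bit 4 is the 5th from the right.
  011110000
      ^
That bit is 1.

Answer: 1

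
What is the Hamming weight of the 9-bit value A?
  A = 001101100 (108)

001101100
1-bits at positions (from bit 0 = LSB): 2, 3, 5, 6
Count = 4

Answer: 4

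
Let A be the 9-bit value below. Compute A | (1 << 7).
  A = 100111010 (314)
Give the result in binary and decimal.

Mask = 1 << 7 = 010000000
Bit 7 of A is 0, so OR-ing with the mask flips it to 1.
  100111010
| 010000000
-----------
  110111010

Answer: 110111010 (442)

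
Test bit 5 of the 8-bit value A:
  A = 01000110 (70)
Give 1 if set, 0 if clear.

Bit 5 is the 6th from the right.
  01000110
    ^
That bit is 0.

Answer: 0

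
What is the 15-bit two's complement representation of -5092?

1. Binary of +5092:  001001111100100
2. Invert bits:     110110000011011
3. Add 1:           110110000011100

Answer: 110110000011100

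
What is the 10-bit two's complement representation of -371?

1. Binary of +371:  0101110011
2. Invert bits:     1010001100
3. Add 1:           1010001101

Answer: 1010001101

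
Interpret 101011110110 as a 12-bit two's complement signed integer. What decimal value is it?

MSB is 1, so the value is negative. Find the magnitude:
1. Invert bits:  010100001001
2. Add 1:        010100001010  = 1290
3. Apply sign:   -1290

Answer: -1290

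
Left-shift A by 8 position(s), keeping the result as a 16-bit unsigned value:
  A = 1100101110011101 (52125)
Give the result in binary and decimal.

Shift left by 8: drop the top 8 bit(s), append 8 zero(s) on the right.
  1100101110011101  ->  discard [11001011], keep [10011101], append 00000000
= 1001110100000000

Answer: 1001110100000000 (40192)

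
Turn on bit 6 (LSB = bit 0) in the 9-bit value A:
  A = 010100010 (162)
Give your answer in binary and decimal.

Mask = 1 << 6 = 001000000
Bit 6 of A is 0, so OR-ing with the mask flips it to 1.
  010100010
| 001000000
-----------
  011100010

Answer: 011100010 (226)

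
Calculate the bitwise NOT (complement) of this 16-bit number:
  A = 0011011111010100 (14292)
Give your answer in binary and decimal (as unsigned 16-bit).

Flip each bit (0->1, 1->0):
  0011011111010100
  1100100000101011

Answer: 1100100000101011 (51243)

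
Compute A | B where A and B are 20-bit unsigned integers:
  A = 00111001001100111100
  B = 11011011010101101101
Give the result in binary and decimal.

Apply | to each column (1 where either bit is 1):
  00111001001100111100
| 11011011010101101101
----------------------
  11111011011101111101

Answer: 11111011011101111101 (1030013)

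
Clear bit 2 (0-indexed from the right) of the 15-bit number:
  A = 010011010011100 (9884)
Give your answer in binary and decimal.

Mask = ~(1 << 2) = 111111111111011
Bit 2 of A is 1, so AND-ing with the mask clears it to 0.
  010011010011100
& 111111111111011
-----------------
  010011010011000

Answer: 010011010011000 (9880)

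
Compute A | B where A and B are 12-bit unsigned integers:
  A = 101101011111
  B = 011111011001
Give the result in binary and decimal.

Apply | to each column (1 where either bit is 1):
  101101011111
| 011111011001
--------------
  111111011111

Answer: 111111011111 (4063)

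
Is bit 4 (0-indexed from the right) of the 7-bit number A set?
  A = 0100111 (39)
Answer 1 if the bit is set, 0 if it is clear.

Bit 4 is the 5th from the right.
  0100111
    ^
That bit is 0.

Answer: 0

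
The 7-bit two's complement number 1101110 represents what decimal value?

MSB is 1, so the value is negative. Find the magnitude:
1. Invert bits:  0010001
2. Add 1:        0010010  = 18
3. Apply sign:   -18

Answer: -18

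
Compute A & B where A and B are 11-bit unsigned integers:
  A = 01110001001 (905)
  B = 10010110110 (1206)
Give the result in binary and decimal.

Apply & to each column (1 only where both bits are 1):
  01110001001
& 10010110110
-------------
  00010000000

Answer: 00010000000 (128)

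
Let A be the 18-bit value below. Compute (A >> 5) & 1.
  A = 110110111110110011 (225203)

Bit 5 is the 6th from the right.
  110110111110110011
              ^
That bit is 1.

Answer: 1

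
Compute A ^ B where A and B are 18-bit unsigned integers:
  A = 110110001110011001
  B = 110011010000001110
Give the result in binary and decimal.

Apply ^ to each column (1 where bits differ):
  110110001110011001
^ 110011010000001110
--------------------
  000101011110010111

Answer: 000101011110010111 (22423)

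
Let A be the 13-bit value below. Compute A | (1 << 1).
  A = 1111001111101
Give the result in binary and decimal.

Mask = 1 << 1 = 0000000000010
Bit 1 of A is 0, so OR-ing with the mask flips it to 1.
  1111001111101
| 0000000000010
---------------
  1111001111111

Answer: 1111001111111 (7807)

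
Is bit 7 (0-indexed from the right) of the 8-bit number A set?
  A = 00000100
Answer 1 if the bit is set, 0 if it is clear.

Bit 7 is the 8th from the right.
  00000100
  ^
That bit is 0.

Answer: 0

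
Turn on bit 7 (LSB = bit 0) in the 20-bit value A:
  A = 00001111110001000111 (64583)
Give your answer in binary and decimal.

Mask = 1 << 7 = 00000000000010000000
Bit 7 of A is 0, so OR-ing with the mask flips it to 1.
  00001111110001000111
| 00000000000010000000
----------------------
  00001111110011000111

Answer: 00001111110011000111 (64711)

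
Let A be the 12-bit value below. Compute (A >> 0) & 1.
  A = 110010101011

Bit 0 is the 1st from the right.
  110010101011
             ^
That bit is 1.

Answer: 1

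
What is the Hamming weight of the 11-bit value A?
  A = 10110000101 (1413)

10110000101
1-bits at positions (from bit 0 = LSB): 0, 2, 7, 8, 10
Count = 5

Answer: 5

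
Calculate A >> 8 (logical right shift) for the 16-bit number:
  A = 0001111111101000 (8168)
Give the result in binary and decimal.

Logical shift right by 8: drop the bottom 8 bit(s), prepend 8 zero(s) on the left.
  0001111111101000  ->  keep [00011111], discard [11101000], prepend 00000000
= 0000000000011111

Answer: 0000000000011111 (31)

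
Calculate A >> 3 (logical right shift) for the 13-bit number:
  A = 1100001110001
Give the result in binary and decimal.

Logical shift right by 3: drop the bottom 3 bit(s), prepend 3 zero(s) on the left.
  1100001110001  ->  keep [1100001110], discard [001], prepend 000
= 0001100001110

Answer: 0001100001110 (782)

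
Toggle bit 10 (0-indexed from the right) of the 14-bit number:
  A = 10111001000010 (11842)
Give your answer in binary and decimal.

Mask = 1 << 10 = 00010000000000
Bit 10 of A is 1; XOR with the mask flips it to 0.
  10111001000010
^ 00010000000000
----------------
  10101001000010

Answer: 10101001000010 (10818)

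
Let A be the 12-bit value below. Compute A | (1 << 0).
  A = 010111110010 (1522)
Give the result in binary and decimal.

Mask = 1 << 0 = 000000000001
Bit 0 of A is 0, so OR-ing with the mask flips it to 1.
  010111110010
| 000000000001
--------------
  010111110011

Answer: 010111110011 (1523)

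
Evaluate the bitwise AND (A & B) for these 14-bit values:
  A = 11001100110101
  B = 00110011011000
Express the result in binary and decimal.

Apply & to each column (1 only where both bits are 1):
  11001100110101
& 00110011011000
----------------
  00000000010000

Answer: 00000000010000 (16)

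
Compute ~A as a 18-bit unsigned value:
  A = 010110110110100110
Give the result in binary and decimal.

Flip each bit (0->1, 1->0):
  010110110110100110
  101001001001011001

Answer: 101001001001011001 (168537)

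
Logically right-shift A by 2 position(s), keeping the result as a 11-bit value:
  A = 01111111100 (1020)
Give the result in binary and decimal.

Logical shift right by 2: drop the bottom 2 bit(s), prepend 2 zero(s) on the left.
  01111111100  ->  keep [011111111], discard [00], prepend 00
= 00011111111

Answer: 00011111111 (255)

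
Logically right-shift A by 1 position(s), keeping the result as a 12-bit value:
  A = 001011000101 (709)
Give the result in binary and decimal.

Logical shift right by 1: drop the bottom 1 bit(s), prepend 1 zero(s) on the left.
  001011000101  ->  keep [00101100010], discard [1], prepend 0
= 000101100010

Answer: 000101100010 (354)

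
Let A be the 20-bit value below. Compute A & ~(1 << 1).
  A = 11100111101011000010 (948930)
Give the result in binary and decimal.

Mask = ~(1 << 1) = 11111111111111111101
Bit 1 of A is 1, so AND-ing with the mask clears it to 0.
  11100111101011000010
& 11111111111111111101
----------------------
  11100111101011000000

Answer: 11100111101011000000 (948928)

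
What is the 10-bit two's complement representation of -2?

1. Binary of +2:  0000000010
2. Invert bits:     1111111101
3. Add 1:           1111111110

Answer: 1111111110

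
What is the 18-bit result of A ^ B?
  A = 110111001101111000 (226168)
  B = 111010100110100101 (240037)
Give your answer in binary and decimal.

Apply ^ to each column (1 where bits differ):
  110111001101111000
^ 111010100110100101
--------------------
  001101101011011101

Answer: 001101101011011101 (56029)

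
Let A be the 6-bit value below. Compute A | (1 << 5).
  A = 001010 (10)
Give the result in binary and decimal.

Mask = 1 << 5 = 100000
Bit 5 of A is 0, so OR-ing with the mask flips it to 1.
  001010
| 100000
--------
  101010

Answer: 101010 (42)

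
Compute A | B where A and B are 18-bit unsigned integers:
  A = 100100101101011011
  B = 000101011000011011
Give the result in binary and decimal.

Apply | to each column (1 where either bit is 1):
  100100101101011011
| 000101011000011011
--------------------
  100101111101011011

Answer: 100101111101011011 (155483)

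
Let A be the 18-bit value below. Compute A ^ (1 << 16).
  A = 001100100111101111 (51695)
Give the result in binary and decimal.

Mask = 1 << 16 = 010000000000000000
Bit 16 of A is 0; XOR with the mask flips it to 1.
  001100100111101111
^ 010000000000000000
--------------------
  011100100111101111

Answer: 011100100111101111 (117231)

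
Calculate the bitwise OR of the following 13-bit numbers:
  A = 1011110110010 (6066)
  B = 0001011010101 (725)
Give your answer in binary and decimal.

Apply | to each column (1 where either bit is 1):
  1011110110010
| 0001011010101
---------------
  1011111110111

Answer: 1011111110111 (6135)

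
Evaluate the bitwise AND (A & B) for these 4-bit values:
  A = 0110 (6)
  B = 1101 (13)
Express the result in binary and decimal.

Apply & to each column (1 only where both bits are 1):
  0110
& 1101
------
  0100

Answer: 0100 (4)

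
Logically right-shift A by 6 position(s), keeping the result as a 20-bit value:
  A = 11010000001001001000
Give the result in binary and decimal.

Logical shift right by 6: drop the bottom 6 bit(s), prepend 6 zero(s) on the left.
  11010000001001001000  ->  keep [11010000001001], discard [001000], prepend 000000
= 00000011010000001001

Answer: 00000011010000001001 (13321)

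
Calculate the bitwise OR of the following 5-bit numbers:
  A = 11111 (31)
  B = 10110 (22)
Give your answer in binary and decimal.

Apply | to each column (1 where either bit is 1):
  11111
| 10110
-------
  11111

Answer: 11111 (31)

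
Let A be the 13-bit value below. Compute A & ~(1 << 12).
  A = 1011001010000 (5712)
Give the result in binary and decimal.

Mask = ~(1 << 12) = 0111111111111
Bit 12 of A is 1, so AND-ing with the mask clears it to 0.
  1011001010000
& 0111111111111
---------------
  0011001010000

Answer: 0011001010000 (1616)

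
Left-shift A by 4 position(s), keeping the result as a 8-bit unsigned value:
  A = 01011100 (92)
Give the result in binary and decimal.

Shift left by 4: drop the top 4 bit(s), append 4 zero(s) on the right.
  01011100  ->  discard [0101], keep [1100], append 0000
= 11000000

Answer: 11000000 (192)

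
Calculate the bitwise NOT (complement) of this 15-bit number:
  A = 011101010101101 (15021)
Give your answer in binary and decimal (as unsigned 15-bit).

Flip each bit (0->1, 1->0):
  011101010101101
  100010101010010

Answer: 100010101010010 (17746)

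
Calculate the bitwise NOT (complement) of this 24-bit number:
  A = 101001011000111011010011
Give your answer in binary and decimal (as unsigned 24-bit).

Flip each bit (0->1, 1->0):
  101001011000111011010011
  010110100111000100101100

Answer: 010110100111000100101100 (5927212)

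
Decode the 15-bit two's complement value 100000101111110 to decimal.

MSB is 1, so the value is negative. Find the magnitude:
1. Invert bits:  011111010000001
2. Add 1:        011111010000010  = 16002
3. Apply sign:   -16002

Answer: -16002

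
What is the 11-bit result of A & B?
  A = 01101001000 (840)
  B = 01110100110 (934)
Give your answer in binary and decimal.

Apply & to each column (1 only where both bits are 1):
  01101001000
& 01110100110
-------------
  01100000000

Answer: 01100000000 (768)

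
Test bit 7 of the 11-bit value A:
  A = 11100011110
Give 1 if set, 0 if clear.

Bit 7 is the 8th from the right.
  11100011110
     ^
That bit is 0.

Answer: 0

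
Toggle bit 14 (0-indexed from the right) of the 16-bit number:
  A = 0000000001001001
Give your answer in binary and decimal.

Mask = 1 << 14 = 0100000000000000
Bit 14 of A is 0; XOR with the mask flips it to 1.
  0000000001001001
^ 0100000000000000
------------------
  0100000001001001

Answer: 0100000001001001 (16457)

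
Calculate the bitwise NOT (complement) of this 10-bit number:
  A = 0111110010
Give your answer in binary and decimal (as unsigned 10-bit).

Flip each bit (0->1, 1->0):
  0111110010
  1000001101

Answer: 1000001101 (525)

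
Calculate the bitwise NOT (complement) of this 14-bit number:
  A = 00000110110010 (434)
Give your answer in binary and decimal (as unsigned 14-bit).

Flip each bit (0->1, 1->0):
  00000110110010
  11111001001101

Answer: 11111001001101 (15949)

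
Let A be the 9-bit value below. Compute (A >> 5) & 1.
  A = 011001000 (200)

Bit 5 is the 6th from the right.
  011001000
     ^
That bit is 0.

Answer: 0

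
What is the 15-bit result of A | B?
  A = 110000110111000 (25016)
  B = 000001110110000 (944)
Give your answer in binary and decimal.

Apply | to each column (1 where either bit is 1):
  110000110111000
| 000001110110000
-----------------
  110001110111000

Answer: 110001110111000 (25528)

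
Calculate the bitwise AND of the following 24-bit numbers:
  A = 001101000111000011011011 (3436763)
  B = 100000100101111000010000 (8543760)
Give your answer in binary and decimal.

Apply & to each column (1 only where both bits are 1):
  001101000111000011011011
& 100000100101111000010000
--------------------------
  000000000101000000010000

Answer: 000000000101000000010000 (20496)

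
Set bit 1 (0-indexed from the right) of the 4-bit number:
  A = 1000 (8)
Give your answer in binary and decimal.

Mask = 1 << 1 = 0010
Bit 1 of A is 0, so OR-ing with the mask flips it to 1.
  1000
| 0010
------
  1010

Answer: 1010 (10)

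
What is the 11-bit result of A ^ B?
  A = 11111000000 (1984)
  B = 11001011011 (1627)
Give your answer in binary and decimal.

Apply ^ to each column (1 where bits differ):
  11111000000
^ 11001011011
-------------
  00110011011

Answer: 00110011011 (411)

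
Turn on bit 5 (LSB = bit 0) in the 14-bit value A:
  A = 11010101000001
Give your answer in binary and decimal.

Mask = 1 << 5 = 00000000100000
Bit 5 of A is 0, so OR-ing with the mask flips it to 1.
  11010101000001
| 00000000100000
----------------
  11010101100001

Answer: 11010101100001 (13665)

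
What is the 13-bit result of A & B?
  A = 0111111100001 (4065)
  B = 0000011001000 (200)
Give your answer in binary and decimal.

Apply & to each column (1 only where both bits are 1):
  0111111100001
& 0000011001000
---------------
  0000011000000

Answer: 0000011000000 (192)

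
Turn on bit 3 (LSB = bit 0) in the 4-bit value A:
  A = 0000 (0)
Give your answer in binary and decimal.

Mask = 1 << 3 = 1000
Bit 3 of A is 0, so OR-ing with the mask flips it to 1.
  0000
| 1000
------
  1000

Answer: 1000 (8)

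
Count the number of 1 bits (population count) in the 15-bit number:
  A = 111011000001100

111011000001100
1-bits at positions (from bit 0 = LSB): 2, 3, 9, 10, 12, 13, 14
Count = 7

Answer: 7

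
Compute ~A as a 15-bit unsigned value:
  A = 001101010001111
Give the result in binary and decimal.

Flip each bit (0->1, 1->0):
  001101010001111
  110010101110000

Answer: 110010101110000 (25968)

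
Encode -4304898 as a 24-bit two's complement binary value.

1. Binary of +4304898:  010000011011000000000010
2. Invert bits:     101111100100111111111101
3. Add 1:           101111100100111111111110

Answer: 101111100100111111111110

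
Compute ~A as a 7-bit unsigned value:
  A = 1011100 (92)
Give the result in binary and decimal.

Flip each bit (0->1, 1->0):
  1011100
  0100011

Answer: 0100011 (35)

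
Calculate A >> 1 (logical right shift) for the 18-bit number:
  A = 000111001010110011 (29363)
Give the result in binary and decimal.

Logical shift right by 1: drop the bottom 1 bit(s), prepend 1 zero(s) on the left.
  000111001010110011  ->  keep [00011100101011001], discard [1], prepend 0
= 000011100101011001

Answer: 000011100101011001 (14681)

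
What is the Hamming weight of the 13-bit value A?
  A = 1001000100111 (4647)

1001000100111
1-bits at positions (from bit 0 = LSB): 0, 1, 2, 5, 9, 12
Count = 6

Answer: 6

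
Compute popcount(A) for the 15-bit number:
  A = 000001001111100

000001001111100
1-bits at positions (from bit 0 = LSB): 2, 3, 4, 5, 6, 9
Count = 6

Answer: 6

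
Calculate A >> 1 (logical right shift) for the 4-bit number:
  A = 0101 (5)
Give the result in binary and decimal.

Logical shift right by 1: drop the bottom 1 bit(s), prepend 1 zero(s) on the left.
  0101  ->  keep [010], discard [1], prepend 0
= 0010

Answer: 0010 (2)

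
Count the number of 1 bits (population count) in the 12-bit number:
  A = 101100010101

101100010101
1-bits at positions (from bit 0 = LSB): 0, 2, 4, 8, 9, 11
Count = 6

Answer: 6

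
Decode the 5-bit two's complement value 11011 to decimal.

MSB is 1, so the value is negative. Find the magnitude:
1. Invert bits:  00100
2. Add 1:        00101  = 5
3. Apply sign:   -5

Answer: -5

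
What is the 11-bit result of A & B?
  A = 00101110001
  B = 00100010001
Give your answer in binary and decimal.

Apply & to each column (1 only where both bits are 1):
  00101110001
& 00100010001
-------------
  00100010001

Answer: 00100010001 (273)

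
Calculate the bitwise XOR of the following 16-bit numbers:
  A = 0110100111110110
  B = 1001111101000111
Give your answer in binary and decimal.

Apply ^ to each column (1 where bits differ):
  0110100111110110
^ 1001111101000111
------------------
  1111011010110001

Answer: 1111011010110001 (63153)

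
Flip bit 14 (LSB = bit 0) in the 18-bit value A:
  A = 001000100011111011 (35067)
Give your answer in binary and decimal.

Mask = 1 << 14 = 000100000000000000
Bit 14 of A is 0; XOR with the mask flips it to 1.
  001000100011111011
^ 000100000000000000
--------------------
  001100100011111011

Answer: 001100100011111011 (51451)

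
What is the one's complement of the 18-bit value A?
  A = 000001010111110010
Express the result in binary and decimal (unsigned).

Flip each bit (0->1, 1->0):
  000001010111110010
  111110101000001101

Answer: 111110101000001101 (256525)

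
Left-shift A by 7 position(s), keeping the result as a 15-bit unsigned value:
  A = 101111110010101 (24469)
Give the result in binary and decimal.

Shift left by 7: drop the top 7 bit(s), append 7 zero(s) on the right.
  101111110010101  ->  discard [1011111], keep [10010101], append 0000000
= 100101010000000

Answer: 100101010000000 (19072)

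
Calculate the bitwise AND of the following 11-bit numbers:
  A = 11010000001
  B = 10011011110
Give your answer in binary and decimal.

Apply & to each column (1 only where both bits are 1):
  11010000001
& 10011011110
-------------
  10010000000

Answer: 10010000000 (1152)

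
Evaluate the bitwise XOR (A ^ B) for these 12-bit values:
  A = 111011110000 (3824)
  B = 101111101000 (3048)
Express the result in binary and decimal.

Apply ^ to each column (1 where bits differ):
  111011110000
^ 101111101000
--------------
  010100011000

Answer: 010100011000 (1304)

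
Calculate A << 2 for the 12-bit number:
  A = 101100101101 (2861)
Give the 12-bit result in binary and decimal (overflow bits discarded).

Shift left by 2: drop the top 2 bit(s), append 2 zero(s) on the right.
  101100101101  ->  discard [10], keep [1100101101], append 00
= 110010110100

Answer: 110010110100 (3252)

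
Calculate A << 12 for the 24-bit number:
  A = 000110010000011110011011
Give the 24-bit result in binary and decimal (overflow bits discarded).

Shift left by 12: drop the top 12 bit(s), append 12 zero(s) on the right.
  000110010000011110011011  ->  discard [000110010000], keep [011110011011], append 000000000000
= 011110011011000000000000

Answer: 011110011011000000000000 (7974912)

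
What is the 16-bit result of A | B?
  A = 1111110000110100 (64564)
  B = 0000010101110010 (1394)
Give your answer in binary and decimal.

Apply | to each column (1 where either bit is 1):
  1111110000110100
| 0000010101110010
------------------
  1111110101110110

Answer: 1111110101110110 (64886)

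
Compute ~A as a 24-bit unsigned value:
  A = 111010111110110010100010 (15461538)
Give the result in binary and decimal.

Flip each bit (0->1, 1->0):
  111010111110110010100010
  000101000001001101011101

Answer: 000101000001001101011101 (1315677)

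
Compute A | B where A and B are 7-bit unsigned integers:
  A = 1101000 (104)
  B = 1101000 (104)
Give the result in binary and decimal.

Apply | to each column (1 where either bit is 1):
  1101000
| 1101000
---------
  1101000

Answer: 1101000 (104)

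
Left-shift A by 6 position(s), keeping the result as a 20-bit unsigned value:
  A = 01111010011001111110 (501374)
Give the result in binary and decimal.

Shift left by 6: drop the top 6 bit(s), append 6 zero(s) on the right.
  01111010011001111110  ->  discard [011110], keep [10011001111110], append 000000
= 10011001111110000000

Answer: 10011001111110000000 (630656)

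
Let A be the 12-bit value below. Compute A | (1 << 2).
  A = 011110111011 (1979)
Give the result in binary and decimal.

Mask = 1 << 2 = 000000000100
Bit 2 of A is 0, so OR-ing with the mask flips it to 1.
  011110111011
| 000000000100
--------------
  011110111111

Answer: 011110111111 (1983)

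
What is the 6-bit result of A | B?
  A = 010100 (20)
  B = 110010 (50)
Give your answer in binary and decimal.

Apply | to each column (1 where either bit is 1):
  010100
| 110010
--------
  110110

Answer: 110110 (54)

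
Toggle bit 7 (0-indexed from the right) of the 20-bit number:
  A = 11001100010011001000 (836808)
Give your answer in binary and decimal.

Mask = 1 << 7 = 00000000000010000000
Bit 7 of A is 1; XOR with the mask flips it to 0.
  11001100010011001000
^ 00000000000010000000
----------------------
  11001100010001001000

Answer: 11001100010001001000 (836680)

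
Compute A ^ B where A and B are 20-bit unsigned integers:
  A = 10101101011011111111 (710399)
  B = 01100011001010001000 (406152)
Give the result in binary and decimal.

Apply ^ to each column (1 where bits differ):
  10101101011011111111
^ 01100011001010001000
----------------------
  11001110010001110111

Answer: 11001110010001110111 (844919)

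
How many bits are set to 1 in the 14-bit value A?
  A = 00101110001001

00101110001001
1-bits at positions (from bit 0 = LSB): 0, 3, 7, 8, 9, 11
Count = 6

Answer: 6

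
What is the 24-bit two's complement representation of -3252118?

1. Binary of +3252118:  001100011001111110010110
2. Invert bits:     110011100110000001101001
3. Add 1:           110011100110000001101010

Answer: 110011100110000001101010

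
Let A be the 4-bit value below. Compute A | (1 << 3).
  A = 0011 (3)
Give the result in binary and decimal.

Mask = 1 << 3 = 1000
Bit 3 of A is 0, so OR-ing with the mask flips it to 1.
  0011
| 1000
------
  1011

Answer: 1011 (11)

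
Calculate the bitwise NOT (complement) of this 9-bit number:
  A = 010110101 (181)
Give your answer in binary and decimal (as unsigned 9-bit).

Flip each bit (0->1, 1->0):
  010110101
  101001010

Answer: 101001010 (330)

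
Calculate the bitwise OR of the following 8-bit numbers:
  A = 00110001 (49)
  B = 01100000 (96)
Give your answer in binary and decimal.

Apply | to each column (1 where either bit is 1):
  00110001
| 01100000
----------
  01110001

Answer: 01110001 (113)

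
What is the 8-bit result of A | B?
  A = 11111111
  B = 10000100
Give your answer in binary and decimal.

Apply | to each column (1 where either bit is 1):
  11111111
| 10000100
----------
  11111111

Answer: 11111111 (255)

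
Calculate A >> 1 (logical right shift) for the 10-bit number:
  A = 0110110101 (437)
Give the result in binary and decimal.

Logical shift right by 1: drop the bottom 1 bit(s), prepend 1 zero(s) on the left.
  0110110101  ->  keep [011011010], discard [1], prepend 0
= 0011011010

Answer: 0011011010 (218)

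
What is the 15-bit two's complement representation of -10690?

1. Binary of +10690:  010100111000010
2. Invert bits:     101011000111101
3. Add 1:           101011000111110

Answer: 101011000111110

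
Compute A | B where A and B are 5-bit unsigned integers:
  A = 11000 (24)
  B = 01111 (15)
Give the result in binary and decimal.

Apply | to each column (1 where either bit is 1):
  11000
| 01111
-------
  11111

Answer: 11111 (31)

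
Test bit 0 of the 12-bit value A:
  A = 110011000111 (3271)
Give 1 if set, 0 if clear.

Bit 0 is the 1st from the right.
  110011000111
             ^
That bit is 1.

Answer: 1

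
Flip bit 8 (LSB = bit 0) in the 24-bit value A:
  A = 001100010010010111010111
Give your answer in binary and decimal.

Mask = 1 << 8 = 000000000000000100000000
Bit 8 of A is 1; XOR with the mask flips it to 0.
  001100010010010111010111
^ 000000000000000100000000
--------------------------
  001100010010010011010111

Answer: 001100010010010011010111 (3220695)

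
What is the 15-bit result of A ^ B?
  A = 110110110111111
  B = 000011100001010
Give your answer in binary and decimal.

Apply ^ to each column (1 where bits differ):
  110110110111111
^ 000011100001010
-----------------
  110101010110101

Answer: 110101010110101 (27317)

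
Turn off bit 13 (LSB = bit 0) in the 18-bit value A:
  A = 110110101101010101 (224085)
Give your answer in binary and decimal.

Mask = ~(1 << 13) = 111101111111111111
Bit 13 of A is 1, so AND-ing with the mask clears it to 0.
  110110101101010101
& 111101111111111111
--------------------
  110100101101010101

Answer: 110100101101010101 (215893)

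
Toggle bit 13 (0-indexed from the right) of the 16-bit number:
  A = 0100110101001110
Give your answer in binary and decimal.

Mask = 1 << 13 = 0010000000000000
Bit 13 of A is 0; XOR with the mask flips it to 1.
  0100110101001110
^ 0010000000000000
------------------
  0110110101001110

Answer: 0110110101001110 (27982)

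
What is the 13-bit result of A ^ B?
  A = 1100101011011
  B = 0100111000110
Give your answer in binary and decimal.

Apply ^ to each column (1 where bits differ):
  1100101011011
^ 0100111000110
---------------
  1000010011101

Answer: 1000010011101 (4253)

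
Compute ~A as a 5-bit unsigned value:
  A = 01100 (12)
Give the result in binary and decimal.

Flip each bit (0->1, 1->0):
  01100
  10011

Answer: 10011 (19)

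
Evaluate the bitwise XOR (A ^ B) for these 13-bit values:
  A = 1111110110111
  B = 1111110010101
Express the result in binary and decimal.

Apply ^ to each column (1 where bits differ):
  1111110110111
^ 1111110010101
---------------
  0000000100010

Answer: 0000000100010 (34)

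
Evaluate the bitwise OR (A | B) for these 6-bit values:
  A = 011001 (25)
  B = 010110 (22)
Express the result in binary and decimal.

Apply | to each column (1 where either bit is 1):
  011001
| 010110
--------
  011111

Answer: 011111 (31)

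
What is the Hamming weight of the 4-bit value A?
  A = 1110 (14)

1110
1-bits at positions (from bit 0 = LSB): 1, 2, 3
Count = 3

Answer: 3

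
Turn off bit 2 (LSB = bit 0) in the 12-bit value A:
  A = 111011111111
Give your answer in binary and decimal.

Mask = ~(1 << 2) = 111111111011
Bit 2 of A is 1, so AND-ing with the mask clears it to 0.
  111011111111
& 111111111011
--------------
  111011111011

Answer: 111011111011 (3835)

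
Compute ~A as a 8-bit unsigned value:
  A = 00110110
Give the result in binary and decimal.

Flip each bit (0->1, 1->0):
  00110110
  11001001

Answer: 11001001 (201)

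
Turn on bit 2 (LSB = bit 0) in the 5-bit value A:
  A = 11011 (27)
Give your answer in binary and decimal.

Mask = 1 << 2 = 00100
Bit 2 of A is 0, so OR-ing with the mask flips it to 1.
  11011
| 00100
-------
  11111

Answer: 11111 (31)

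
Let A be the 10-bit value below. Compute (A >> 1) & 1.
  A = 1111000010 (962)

Bit 1 is the 2nd from the right.
  1111000010
          ^
That bit is 1.

Answer: 1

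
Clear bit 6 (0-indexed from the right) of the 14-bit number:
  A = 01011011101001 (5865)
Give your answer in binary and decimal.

Mask = ~(1 << 6) = 11111110111111
Bit 6 of A is 1, so AND-ing with the mask clears it to 0.
  01011011101001
& 11111110111111
----------------
  01011010101001

Answer: 01011010101001 (5801)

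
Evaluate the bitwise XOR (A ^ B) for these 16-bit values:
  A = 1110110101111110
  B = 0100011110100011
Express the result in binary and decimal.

Apply ^ to each column (1 where bits differ):
  1110110101111110
^ 0100011110100011
------------------
  1010101011011101

Answer: 1010101011011101 (43741)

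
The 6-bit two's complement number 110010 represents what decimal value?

MSB is 1, so the value is negative. Find the magnitude:
1. Invert bits:  001101
2. Add 1:        001110  = 14
3. Apply sign:   -14

Answer: -14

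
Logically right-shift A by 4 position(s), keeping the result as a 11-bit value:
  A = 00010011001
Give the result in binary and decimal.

Logical shift right by 4: drop the bottom 4 bit(s), prepend 4 zero(s) on the left.
  00010011001  ->  keep [0001001], discard [1001], prepend 0000
= 00000001001

Answer: 00000001001 (9)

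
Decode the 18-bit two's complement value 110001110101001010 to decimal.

MSB is 1, so the value is negative. Find the magnitude:
1. Invert bits:  001110001010110101
2. Add 1:        001110001010110110  = 58038
3. Apply sign:   -58038

Answer: -58038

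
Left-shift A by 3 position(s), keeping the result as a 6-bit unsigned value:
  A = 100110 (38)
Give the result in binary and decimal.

Shift left by 3: drop the top 3 bit(s), append 3 zero(s) on the right.
  100110  ->  discard [100], keep [110], append 000
= 110000

Answer: 110000 (48)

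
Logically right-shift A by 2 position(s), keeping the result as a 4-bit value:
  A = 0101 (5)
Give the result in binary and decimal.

Logical shift right by 2: drop the bottom 2 bit(s), prepend 2 zero(s) on the left.
  0101  ->  keep [01], discard [01], prepend 00
= 0001

Answer: 0001 (1)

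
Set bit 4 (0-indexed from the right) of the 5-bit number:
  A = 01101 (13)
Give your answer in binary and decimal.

Mask = 1 << 4 = 10000
Bit 4 of A is 0, so OR-ing with the mask flips it to 1.
  01101
| 10000
-------
  11101

Answer: 11101 (29)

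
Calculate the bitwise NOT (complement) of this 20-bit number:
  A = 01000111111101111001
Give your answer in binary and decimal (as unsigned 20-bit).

Flip each bit (0->1, 1->0):
  01000111111101111001
  10111000000010000110

Answer: 10111000000010000110 (753798)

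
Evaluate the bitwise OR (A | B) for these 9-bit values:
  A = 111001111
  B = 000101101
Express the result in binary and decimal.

Apply | to each column (1 where either bit is 1):
  111001111
| 000101101
-----------
  111101111

Answer: 111101111 (495)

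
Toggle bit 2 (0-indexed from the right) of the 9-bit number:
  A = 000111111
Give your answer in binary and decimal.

Mask = 1 << 2 = 000000100
Bit 2 of A is 1; XOR with the mask flips it to 0.
  000111111
^ 000000100
-----------
  000111011

Answer: 000111011 (59)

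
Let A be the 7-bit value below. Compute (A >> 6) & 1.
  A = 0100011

Bit 6 is the 7th from the right.
  0100011
  ^
That bit is 0.

Answer: 0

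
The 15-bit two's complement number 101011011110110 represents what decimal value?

MSB is 1, so the value is negative. Find the magnitude:
1. Invert bits:  010100100001001
2. Add 1:        010100100001010  = 10506
3. Apply sign:   -10506

Answer: -10506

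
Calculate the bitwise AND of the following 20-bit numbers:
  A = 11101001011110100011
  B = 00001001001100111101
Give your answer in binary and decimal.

Apply & to each column (1 only where both bits are 1):
  11101001011110100011
& 00001001001100111101
----------------------
  00001001001100100001

Answer: 00001001001100100001 (37665)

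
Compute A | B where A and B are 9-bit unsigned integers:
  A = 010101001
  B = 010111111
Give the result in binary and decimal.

Apply | to each column (1 where either bit is 1):
  010101001
| 010111111
-----------
  010111111

Answer: 010111111 (191)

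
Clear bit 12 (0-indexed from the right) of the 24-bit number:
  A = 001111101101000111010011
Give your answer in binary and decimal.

Mask = ~(1 << 12) = 111111111110111111111111
Bit 12 of A is 1, so AND-ing with the mask clears it to 0.
  001111101101000111010011
& 111111111110111111111111
--------------------------
  001111101100000111010011

Answer: 001111101100000111010011 (4112851)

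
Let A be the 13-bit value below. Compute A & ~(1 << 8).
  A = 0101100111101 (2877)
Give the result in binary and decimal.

Mask = ~(1 << 8) = 1111011111111
Bit 8 of A is 1, so AND-ing with the mask clears it to 0.
  0101100111101
& 1111011111111
---------------
  0101000111101

Answer: 0101000111101 (2621)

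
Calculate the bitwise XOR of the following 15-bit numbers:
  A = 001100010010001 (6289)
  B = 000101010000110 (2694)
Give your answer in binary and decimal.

Apply ^ to each column (1 where bits differ):
  001100010010001
^ 000101010000110
-----------------
  001001000010111

Answer: 001001000010111 (4631)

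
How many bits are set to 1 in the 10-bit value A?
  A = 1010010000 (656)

1010010000
1-bits at positions (from bit 0 = LSB): 4, 7, 9
Count = 3

Answer: 3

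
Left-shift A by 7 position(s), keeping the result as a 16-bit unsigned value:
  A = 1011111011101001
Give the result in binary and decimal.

Shift left by 7: drop the top 7 bit(s), append 7 zero(s) on the right.
  1011111011101001  ->  discard [1011111], keep [011101001], append 0000000
= 0111010010000000

Answer: 0111010010000000 (29824)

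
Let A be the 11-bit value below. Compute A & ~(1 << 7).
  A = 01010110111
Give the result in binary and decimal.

Mask = ~(1 << 7) = 11101111111
Bit 7 of A is 1, so AND-ing with the mask clears it to 0.
  01010110111
& 11101111111
-------------
  01000110111

Answer: 01000110111 (567)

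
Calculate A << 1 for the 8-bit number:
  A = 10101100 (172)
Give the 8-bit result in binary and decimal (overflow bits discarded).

Shift left by 1: drop the top 1 bit(s), append 1 zero(s) on the right.
  10101100  ->  discard [1], keep [0101100], append 0
= 01011000

Answer: 01011000 (88)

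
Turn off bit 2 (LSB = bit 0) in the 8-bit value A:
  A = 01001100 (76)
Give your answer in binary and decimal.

Mask = ~(1 << 2) = 11111011
Bit 2 of A is 1, so AND-ing with the mask clears it to 0.
  01001100
& 11111011
----------
  01001000

Answer: 01001000 (72)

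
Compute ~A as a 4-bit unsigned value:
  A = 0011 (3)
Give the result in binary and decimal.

Flip each bit (0->1, 1->0):
  0011
  1100

Answer: 1100 (12)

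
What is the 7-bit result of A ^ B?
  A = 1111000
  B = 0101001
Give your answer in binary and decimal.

Apply ^ to each column (1 where bits differ):
  1111000
^ 0101001
---------
  1010001

Answer: 1010001 (81)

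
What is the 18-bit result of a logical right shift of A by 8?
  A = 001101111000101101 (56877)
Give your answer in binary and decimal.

Logical shift right by 8: drop the bottom 8 bit(s), prepend 8 zero(s) on the left.
  001101111000101101  ->  keep [0011011110], discard [00101101], prepend 00000000
= 000000000011011110

Answer: 000000000011011110 (222)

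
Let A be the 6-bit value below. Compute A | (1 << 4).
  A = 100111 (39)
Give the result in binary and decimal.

Mask = 1 << 4 = 010000
Bit 4 of A is 0, so OR-ing with the mask flips it to 1.
  100111
| 010000
--------
  110111

Answer: 110111 (55)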